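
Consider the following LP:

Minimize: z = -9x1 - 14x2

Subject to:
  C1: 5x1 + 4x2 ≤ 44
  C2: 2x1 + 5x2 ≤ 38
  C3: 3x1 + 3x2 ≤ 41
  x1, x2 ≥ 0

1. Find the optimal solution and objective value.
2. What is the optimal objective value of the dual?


1. x1 = 4, x2 = 6, z = -120
2. -120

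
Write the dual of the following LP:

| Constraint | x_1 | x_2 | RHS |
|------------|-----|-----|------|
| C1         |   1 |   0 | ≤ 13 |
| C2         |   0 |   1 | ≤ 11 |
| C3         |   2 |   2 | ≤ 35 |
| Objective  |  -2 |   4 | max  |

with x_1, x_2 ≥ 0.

Primal max cᵀx s.t. Ax ≤ b, x ≥ 0  →  Dual min bᵀy s.t. Aᵀy ≥ c, y ≥ 0.

Minimize: z = 13y1 + 11y2 + 35y3

Subject to:
  y1 + 2y3 ≥ -2
  y2 + 2y3 ≥ 4
  y1, y2, y3 ≥ 0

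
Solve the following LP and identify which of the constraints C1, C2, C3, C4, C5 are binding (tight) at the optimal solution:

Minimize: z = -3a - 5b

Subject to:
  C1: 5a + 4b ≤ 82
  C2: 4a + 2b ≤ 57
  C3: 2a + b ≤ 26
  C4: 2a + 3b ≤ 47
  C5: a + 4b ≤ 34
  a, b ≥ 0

At a = 10, b = 6, compute slack b - a·x for each constraint:
  C1: 82 − 74 = 8  (slack)
  C2: 57 − 52 = 5  (slack)
  C3: 26 − 26 = 0  (binding)
  C4: 47 − 38 = 9  (slack)
  C5: 34 − 34 = 0  (binding)

Optimal: a = 10, b = 6
Binding: C3, C5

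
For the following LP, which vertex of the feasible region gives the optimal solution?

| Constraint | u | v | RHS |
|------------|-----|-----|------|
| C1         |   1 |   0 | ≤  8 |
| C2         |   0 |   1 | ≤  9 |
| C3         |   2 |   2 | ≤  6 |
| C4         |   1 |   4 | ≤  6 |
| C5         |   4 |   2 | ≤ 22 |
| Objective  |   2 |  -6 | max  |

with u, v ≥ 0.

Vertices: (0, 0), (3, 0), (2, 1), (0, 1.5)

Evaluate the objective at each vertex of the feasible region:
  z(0, 0) = 0
  z(3, 0) = 6  ←
  z(2, 1) = -2
  z(0, 1.5) = -9
The maximum is at u = 3, v = 0.

(3, 0)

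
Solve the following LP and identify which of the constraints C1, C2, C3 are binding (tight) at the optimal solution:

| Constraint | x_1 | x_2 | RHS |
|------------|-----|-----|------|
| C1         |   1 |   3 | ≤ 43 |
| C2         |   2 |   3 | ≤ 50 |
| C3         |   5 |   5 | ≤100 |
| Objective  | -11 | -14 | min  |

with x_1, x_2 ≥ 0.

At x_1 = 10, x_2 = 10, compute slack b - a·x for each constraint:
  C1: 43 − 40 = 3  (slack)
  C2: 50 − 50 = 0  (binding)
  C3: 100 − 100 = 0  (binding)

Optimal: x_1 = 10, x_2 = 10
Binding: C2, C3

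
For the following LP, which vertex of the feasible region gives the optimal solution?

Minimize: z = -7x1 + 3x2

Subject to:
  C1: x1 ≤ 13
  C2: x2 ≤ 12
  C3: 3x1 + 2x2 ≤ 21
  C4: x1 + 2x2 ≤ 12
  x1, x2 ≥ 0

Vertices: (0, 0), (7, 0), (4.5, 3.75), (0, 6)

Evaluate the objective at each vertex of the feasible region:
  z(0, 0) = 0
  z(7, 0) = -49  ←
  z(4.5, 3.75) = -20.25
  z(0, 6) = 18
The minimum is at x1 = 7, x2 = 0.

(7, 0)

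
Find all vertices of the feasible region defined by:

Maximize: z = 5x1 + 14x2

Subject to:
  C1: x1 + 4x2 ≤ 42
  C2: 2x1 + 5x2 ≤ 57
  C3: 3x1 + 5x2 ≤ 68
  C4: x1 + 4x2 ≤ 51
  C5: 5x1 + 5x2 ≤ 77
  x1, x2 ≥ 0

(0, 0), (15.4, 0), (6.667, 8.733), (6, 9), (0, 10.5)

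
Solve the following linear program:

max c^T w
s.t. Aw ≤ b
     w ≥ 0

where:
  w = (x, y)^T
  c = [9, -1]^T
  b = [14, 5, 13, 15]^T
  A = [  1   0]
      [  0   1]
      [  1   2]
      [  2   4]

Evaluate the objective at each vertex of the feasible region:
  z(0, 0) = 0
  z(7.5, 0) = 67.5  ←
  z(0, 3.75) = -3.75
The maximum is at x = 7.5, y = 0.

x = 7.5, y = 0, z = 67.5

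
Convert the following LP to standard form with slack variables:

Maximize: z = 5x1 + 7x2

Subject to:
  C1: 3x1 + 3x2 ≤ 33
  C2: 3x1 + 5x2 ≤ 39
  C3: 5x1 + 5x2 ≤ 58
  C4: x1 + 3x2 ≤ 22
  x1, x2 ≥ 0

max z = 5x1 + 7x2

s.t.
  3x1 + 3x2 + s1 = 33
  3x1 + 5x2 + s2 = 39
  5x1 + 5x2 + s3 = 58
  x1 + 3x2 + s4 = 22
  x1, x2, s1, s2, s3, s4 ≥ 0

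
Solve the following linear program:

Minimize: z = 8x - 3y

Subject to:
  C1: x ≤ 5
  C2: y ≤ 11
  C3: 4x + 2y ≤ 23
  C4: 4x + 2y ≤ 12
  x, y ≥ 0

Evaluate the objective at each vertex of the feasible region:
  z(0, 0) = 0
  z(3, 0) = 24
  z(0, 6) = -18  ←
The minimum is at x = 0, y = 6.

x = 0, y = 6, z = -18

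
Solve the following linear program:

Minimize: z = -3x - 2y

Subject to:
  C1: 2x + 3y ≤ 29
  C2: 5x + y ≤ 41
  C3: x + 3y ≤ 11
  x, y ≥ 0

Evaluate the objective at each vertex of the feasible region:
  z(0, 0) = 0
  z(8.2, 0) = -24.6
  z(8, 1) = -26  ←
  z(0, 3.667) = -7.333
The minimum is at x = 8, y = 1.

x = 8, y = 1, z = -26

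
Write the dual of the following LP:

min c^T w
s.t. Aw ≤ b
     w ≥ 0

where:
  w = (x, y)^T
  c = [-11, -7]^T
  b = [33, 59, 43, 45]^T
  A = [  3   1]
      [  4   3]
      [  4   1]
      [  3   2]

Primal min cᵀx s.t. Ax ≤ b, x ≥ 0  →  Dual max −bᵀy s.t. Aᵀy ≥ −c, y ≥ 0.

Maximize: z = -33y1 - 59y2 - 43y3 - 45y4

Subject to:
  3y1 + 4y2 + 4y3 + 3y4 ≥ 11
  y1 + 3y2 + y3 + 2y4 ≥ 7
  y1, y2, y3, y4 ≥ 0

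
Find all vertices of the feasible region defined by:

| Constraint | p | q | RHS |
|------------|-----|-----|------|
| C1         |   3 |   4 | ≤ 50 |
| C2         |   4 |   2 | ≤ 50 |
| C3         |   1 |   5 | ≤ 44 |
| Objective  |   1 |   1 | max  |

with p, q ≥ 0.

(0, 0), (12.5, 0), (10, 5), (6.727, 7.455), (0, 8.8)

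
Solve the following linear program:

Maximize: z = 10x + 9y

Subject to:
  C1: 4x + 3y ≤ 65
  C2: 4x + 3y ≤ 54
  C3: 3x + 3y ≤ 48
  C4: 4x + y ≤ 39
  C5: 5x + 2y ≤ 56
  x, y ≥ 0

Evaluate the objective at each vertex of the feasible region:
  z(0, 0) = 0
  z(9.75, 0) = 97.5
  z(7.875, 7.5) = 146.2
  z(6, 10) = 150  ←
  z(0, 16) = 144
The maximum is at x = 6, y = 10.

x = 6, y = 10, z = 150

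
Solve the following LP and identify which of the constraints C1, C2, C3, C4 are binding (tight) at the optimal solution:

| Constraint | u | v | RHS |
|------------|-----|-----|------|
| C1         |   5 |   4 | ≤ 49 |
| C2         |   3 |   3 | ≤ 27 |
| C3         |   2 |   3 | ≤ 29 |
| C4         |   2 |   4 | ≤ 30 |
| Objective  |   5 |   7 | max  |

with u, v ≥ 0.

At u = 3, v = 6, compute slack b - a·x for each constraint:
  C1: 49 − 39 = 10  (slack)
  C2: 27 − 27 = 0  (binding)
  C3: 29 − 24 = 5  (slack)
  C4: 30 − 30 = 0  (binding)

Optimal: u = 3, v = 6
Binding: C2, C4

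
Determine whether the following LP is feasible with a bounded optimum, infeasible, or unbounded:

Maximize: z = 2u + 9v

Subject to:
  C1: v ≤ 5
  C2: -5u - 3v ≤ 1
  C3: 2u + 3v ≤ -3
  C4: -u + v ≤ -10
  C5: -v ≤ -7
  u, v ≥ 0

Infeasible (no feasible solution exists)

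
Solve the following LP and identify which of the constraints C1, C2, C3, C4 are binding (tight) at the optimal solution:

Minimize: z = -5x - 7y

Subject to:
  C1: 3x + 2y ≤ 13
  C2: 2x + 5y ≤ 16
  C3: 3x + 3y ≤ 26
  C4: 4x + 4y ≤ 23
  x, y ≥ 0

At x = 3, y = 2, compute slack b - a·x for each constraint:
  C1: 13 − 13 = 0  (binding)
  C2: 16 − 16 = 0  (binding)
  C3: 26 − 15 = 11  (slack)
  C4: 23 − 20 = 3  (slack)

Optimal: x = 3, y = 2
Binding: C1, C2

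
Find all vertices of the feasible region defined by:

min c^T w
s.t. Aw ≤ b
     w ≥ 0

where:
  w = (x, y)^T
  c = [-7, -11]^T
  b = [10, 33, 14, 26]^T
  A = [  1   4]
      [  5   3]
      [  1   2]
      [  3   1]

(0, 0), (6.6, 0), (6, 1), (0, 2.5)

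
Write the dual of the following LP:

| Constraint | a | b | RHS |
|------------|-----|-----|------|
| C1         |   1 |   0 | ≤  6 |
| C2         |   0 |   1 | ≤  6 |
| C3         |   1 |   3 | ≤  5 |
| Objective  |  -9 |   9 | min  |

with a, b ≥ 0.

Primal min cᵀx s.t. Ax ≤ b, x ≥ 0  →  Dual max −bᵀy s.t. Aᵀy ≥ −c, y ≥ 0.

Maximize: z = -6y1 - 6y2 - 5y3

Subject to:
  y1 + y3 ≥ 9
  y2 + 3y3 ≥ -9
  y1, y2, y3 ≥ 0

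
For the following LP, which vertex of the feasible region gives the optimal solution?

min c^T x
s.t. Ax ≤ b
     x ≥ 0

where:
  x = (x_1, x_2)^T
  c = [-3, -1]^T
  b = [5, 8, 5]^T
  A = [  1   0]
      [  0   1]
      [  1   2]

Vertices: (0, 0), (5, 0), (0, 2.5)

Evaluate the objective at each vertex of the feasible region:
  z(0, 0) = 0
  z(5, 0) = -15  ←
  z(0, 2.5) = -2.5
The minimum is at x_1 = 5, x_2 = 0.

(5, 0)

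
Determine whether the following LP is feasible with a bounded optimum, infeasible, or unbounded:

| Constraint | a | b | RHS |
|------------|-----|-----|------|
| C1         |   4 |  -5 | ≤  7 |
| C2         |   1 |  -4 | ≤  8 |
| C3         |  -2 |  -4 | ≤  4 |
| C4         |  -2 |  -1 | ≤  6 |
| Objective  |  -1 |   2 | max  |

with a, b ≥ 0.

Unbounded (objective can increase without bound)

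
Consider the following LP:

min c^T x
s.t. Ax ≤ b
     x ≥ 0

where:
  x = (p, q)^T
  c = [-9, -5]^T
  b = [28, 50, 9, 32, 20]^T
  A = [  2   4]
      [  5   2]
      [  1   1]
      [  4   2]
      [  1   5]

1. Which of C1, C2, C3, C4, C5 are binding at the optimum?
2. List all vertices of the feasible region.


1. C3, C4
2. (0, 0), (8, 0), (7, 2), (6.25, 2.75), (0, 4)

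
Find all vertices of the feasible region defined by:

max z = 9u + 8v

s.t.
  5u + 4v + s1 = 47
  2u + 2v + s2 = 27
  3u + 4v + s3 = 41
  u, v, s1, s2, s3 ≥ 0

(0, 0), (9.4, 0), (3, 8), (0, 10.25)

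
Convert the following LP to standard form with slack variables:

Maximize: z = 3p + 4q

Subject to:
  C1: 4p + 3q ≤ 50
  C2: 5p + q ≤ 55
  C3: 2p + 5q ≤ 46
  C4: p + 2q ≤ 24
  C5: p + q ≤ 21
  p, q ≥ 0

max z = 3p + 4q

s.t.
  4p + 3q + s1 = 50
  5p + q + s2 = 55
  2p + 5q + s3 = 46
  p + 2q + s4 = 24
  p + q + s5 = 21
  p, q, s1, s2, s3, s4, s5 ≥ 0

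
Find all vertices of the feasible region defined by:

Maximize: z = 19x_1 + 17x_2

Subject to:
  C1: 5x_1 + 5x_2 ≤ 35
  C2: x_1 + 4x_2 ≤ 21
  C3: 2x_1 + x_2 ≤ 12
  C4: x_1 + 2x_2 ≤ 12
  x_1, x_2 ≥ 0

(0, 0), (6, 0), (5, 2), (2.333, 4.667), (0, 5.25)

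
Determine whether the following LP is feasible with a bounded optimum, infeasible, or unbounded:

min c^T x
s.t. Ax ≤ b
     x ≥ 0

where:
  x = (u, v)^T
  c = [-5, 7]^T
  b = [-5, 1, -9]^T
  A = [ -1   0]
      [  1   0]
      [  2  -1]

Infeasible (no feasible solution exists)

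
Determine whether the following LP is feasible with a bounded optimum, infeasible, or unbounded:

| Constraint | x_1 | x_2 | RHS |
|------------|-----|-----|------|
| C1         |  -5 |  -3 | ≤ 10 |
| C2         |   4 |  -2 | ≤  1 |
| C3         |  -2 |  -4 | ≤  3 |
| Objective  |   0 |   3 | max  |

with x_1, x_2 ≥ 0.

Unbounded (objective can increase without bound)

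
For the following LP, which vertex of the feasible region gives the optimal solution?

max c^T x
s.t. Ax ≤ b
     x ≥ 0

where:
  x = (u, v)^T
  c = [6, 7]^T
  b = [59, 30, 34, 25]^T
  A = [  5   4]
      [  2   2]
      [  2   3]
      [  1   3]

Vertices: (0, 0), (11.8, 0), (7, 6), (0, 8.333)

Evaluate the objective at each vertex of the feasible region:
  z(0, 0) = 0
  z(11.8, 0) = 70.8
  z(7, 6) = 84  ←
  z(0, 8.333) = 58.33
The maximum is at u = 7, v = 6.

(7, 6)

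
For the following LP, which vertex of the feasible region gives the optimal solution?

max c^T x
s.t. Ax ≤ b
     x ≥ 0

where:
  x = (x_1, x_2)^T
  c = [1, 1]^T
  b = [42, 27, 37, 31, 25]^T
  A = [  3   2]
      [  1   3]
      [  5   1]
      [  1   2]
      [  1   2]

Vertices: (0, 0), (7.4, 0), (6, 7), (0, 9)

Evaluate the objective at each vertex of the feasible region:
  z(0, 0) = 0
  z(7.4, 0) = 7.4
  z(6, 7) = 13  ←
  z(0, 9) = 9
The maximum is at x_1 = 6, x_2 = 7.

(6, 7)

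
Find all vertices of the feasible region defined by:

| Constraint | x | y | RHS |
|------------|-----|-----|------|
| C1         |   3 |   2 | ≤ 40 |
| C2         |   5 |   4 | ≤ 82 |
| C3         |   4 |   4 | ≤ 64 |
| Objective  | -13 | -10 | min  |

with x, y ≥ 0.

(0, 0), (13.33, 0), (8, 8), (0, 16)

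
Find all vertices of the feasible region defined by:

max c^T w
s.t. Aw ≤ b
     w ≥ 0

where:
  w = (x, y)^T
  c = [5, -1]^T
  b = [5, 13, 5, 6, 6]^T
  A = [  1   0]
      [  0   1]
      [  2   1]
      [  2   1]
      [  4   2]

(0, 0), (1.5, 0), (0, 3)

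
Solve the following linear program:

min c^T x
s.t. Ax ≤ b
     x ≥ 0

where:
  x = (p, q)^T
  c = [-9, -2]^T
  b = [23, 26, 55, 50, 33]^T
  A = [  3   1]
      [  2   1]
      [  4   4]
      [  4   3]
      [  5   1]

Evaluate the objective at each vertex of the feasible region:
  z(0, 0) = 0
  z(6.6, 0) = -59.4
  z(5, 8) = -61  ←
  z(4.625, 9.125) = -59.88
  z(0, 13.75) = -27.5
The minimum is at p = 5, q = 8.

p = 5, q = 8, z = -61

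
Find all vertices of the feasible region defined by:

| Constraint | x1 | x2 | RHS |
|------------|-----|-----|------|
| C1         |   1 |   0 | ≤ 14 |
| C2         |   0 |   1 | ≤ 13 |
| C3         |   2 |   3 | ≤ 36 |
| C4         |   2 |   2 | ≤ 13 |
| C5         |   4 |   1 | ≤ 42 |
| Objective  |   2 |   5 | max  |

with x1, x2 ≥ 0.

(0, 0), (6.5, 0), (0, 6.5)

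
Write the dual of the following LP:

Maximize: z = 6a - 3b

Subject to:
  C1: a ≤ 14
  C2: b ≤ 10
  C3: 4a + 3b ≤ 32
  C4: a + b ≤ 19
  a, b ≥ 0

Primal max cᵀx s.t. Ax ≤ b, x ≥ 0  →  Dual min bᵀy s.t. Aᵀy ≥ c, y ≥ 0.

Minimize: z = 14y1 + 10y2 + 32y3 + 19y4

Subject to:
  y1 + 4y3 + y4 ≥ 6
  y2 + 3y3 + y4 ≥ -3
  y1, y2, y3, y4 ≥ 0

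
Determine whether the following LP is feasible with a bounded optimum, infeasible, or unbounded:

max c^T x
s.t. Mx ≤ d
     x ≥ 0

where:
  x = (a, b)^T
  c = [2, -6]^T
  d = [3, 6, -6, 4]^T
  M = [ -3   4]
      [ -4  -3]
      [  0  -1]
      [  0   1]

Infeasible (no feasible solution exists)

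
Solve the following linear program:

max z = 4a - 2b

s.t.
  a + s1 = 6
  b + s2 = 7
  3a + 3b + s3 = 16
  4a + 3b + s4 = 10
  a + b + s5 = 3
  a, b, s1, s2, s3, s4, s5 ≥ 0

Evaluate the objective at each vertex of the feasible region:
  z(0, 0) = 0
  z(2.5, 0) = 10  ←
  z(1, 2) = 0
  z(0, 3) = -6
The maximum is at a = 2.5, b = 0.

a = 2.5, b = 0, z = 10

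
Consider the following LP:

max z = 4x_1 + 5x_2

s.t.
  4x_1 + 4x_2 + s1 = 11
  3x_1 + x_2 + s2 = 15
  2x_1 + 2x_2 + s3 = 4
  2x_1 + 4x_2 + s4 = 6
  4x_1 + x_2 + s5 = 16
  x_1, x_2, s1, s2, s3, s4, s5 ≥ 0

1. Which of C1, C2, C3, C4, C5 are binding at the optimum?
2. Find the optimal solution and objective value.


1. C3, C4
2. x_1 = 1, x_2 = 1, z = 9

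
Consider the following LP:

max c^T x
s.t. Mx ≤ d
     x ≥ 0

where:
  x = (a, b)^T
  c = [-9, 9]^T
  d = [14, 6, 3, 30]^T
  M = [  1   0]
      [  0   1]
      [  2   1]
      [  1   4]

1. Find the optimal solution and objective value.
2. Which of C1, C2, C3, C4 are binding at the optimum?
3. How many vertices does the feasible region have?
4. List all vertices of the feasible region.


1. a = 0, b = 3, z = 27
2. C3
3. 3
4. (0, 0), (1.5, 0), (0, 3)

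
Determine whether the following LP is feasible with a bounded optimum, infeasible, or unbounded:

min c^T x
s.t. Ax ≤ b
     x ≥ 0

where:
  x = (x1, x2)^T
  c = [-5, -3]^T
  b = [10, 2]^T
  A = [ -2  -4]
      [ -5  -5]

Unbounded (objective can decrease without bound)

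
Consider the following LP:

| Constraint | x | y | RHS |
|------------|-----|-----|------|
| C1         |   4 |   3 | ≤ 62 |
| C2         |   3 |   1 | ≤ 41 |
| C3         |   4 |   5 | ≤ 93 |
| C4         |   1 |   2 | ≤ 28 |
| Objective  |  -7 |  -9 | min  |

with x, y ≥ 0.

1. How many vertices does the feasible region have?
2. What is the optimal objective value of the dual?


1. 5
2. -146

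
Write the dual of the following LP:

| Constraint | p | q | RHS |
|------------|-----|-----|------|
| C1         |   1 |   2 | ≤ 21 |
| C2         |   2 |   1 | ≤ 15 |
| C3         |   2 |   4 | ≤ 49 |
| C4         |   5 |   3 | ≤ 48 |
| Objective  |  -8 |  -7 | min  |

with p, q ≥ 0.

Primal min cᵀx s.t. Ax ≤ b, x ≥ 0  →  Dual max −bᵀy s.t. Aᵀy ≥ −c, y ≥ 0.

Maximize: z = -21y1 - 15y2 - 49y3 - 48y4

Subject to:
  y1 + 2y2 + 2y3 + 5y4 ≥ 8
  2y1 + y2 + 4y3 + 3y4 ≥ 7
  y1, y2, y3, y4 ≥ 0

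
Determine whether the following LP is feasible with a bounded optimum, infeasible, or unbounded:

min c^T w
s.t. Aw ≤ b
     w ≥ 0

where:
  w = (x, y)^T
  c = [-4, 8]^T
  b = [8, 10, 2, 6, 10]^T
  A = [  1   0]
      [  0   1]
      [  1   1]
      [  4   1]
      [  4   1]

Feasible with a bounded optimal solution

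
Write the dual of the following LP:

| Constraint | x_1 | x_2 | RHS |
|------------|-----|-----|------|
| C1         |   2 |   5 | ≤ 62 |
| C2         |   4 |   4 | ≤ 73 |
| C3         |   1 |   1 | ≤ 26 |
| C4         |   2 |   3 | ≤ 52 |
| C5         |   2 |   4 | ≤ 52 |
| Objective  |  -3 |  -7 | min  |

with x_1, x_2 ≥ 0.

Primal min cᵀx s.t. Ax ≤ b, x ≥ 0  →  Dual max −bᵀy s.t. Aᵀy ≥ −c, y ≥ 0.

Maximize: z = -62y1 - 73y2 - 26y3 - 52y4 - 52y5

Subject to:
  2y1 + 4y2 + y3 + 2y4 + 2y5 ≥ 3
  5y1 + 4y2 + y3 + 3y4 + 4y5 ≥ 7
  y1, y2, y3, y4, y5 ≥ 0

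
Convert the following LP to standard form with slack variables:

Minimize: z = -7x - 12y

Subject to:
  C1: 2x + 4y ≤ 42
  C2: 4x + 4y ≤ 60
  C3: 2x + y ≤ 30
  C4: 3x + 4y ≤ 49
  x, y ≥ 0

min z = -7x - 12y

s.t.
  2x + 4y + s1 = 42
  4x + 4y + s2 = 60
  2x + y + s3 = 30
  3x + 4y + s4 = 49
  x, y, s1, s2, s3, s4 ≥ 0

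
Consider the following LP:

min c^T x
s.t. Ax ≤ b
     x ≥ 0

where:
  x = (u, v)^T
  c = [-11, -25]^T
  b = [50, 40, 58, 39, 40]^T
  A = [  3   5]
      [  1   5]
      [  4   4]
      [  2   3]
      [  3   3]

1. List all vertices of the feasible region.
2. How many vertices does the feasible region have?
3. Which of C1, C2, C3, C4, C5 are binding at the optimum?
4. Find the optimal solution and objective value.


1. (0, 0), (13.33, 0), (8.333, 5), (5, 7), (0, 8)
2. 5
3. C1, C2
4. u = 5, v = 7, z = -230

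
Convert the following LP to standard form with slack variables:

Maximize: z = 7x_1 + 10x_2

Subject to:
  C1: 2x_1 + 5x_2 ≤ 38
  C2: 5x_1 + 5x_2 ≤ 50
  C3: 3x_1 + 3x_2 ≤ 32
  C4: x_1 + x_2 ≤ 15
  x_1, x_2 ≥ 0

max z = 7x_1 + 10x_2

s.t.
  2x_1 + 5x_2 + s1 = 38
  5x_1 + 5x_2 + s2 = 50
  3x_1 + 3x_2 + s3 = 32
  x_1 + x_2 + s4 = 15
  x_1, x_2, s1, s2, s3, s4 ≥ 0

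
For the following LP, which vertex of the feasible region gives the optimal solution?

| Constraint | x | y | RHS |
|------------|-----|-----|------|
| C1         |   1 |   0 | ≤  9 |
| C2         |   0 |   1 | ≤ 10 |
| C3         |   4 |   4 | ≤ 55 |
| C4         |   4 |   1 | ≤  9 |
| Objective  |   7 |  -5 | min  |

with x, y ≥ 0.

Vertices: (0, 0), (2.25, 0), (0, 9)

Evaluate the objective at each vertex of the feasible region:
  z(0, 0) = 0
  z(2.25, 0) = 15.75
  z(0, 9) = -45  ←
The minimum is at x = 0, y = 9.

(0, 9)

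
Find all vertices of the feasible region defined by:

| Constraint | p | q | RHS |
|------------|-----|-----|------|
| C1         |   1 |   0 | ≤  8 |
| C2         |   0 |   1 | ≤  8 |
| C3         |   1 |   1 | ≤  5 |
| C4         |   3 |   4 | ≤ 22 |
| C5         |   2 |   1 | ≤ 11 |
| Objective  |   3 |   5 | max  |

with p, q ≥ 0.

(0, 0), (5, 0), (0, 5)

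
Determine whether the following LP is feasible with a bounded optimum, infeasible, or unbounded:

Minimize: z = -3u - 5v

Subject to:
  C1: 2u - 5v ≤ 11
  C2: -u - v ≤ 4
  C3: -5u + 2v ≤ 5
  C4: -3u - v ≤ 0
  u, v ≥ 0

Unbounded (objective can decrease without bound)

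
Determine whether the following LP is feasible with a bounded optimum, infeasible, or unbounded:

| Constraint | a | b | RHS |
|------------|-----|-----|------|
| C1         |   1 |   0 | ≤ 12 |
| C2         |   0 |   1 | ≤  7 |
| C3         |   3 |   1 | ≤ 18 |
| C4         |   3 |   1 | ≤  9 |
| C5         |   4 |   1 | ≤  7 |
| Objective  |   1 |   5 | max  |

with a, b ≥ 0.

Feasible with a bounded optimal solution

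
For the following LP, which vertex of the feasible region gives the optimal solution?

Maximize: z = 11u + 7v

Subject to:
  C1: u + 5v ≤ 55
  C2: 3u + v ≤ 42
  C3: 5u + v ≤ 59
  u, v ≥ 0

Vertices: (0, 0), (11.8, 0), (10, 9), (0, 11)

Evaluate the objective at each vertex of the feasible region:
  z(0, 0) = 0
  z(11.8, 0) = 129.8
  z(10, 9) = 173  ←
  z(0, 11) = 77
The maximum is at u = 10, v = 9.

(10, 9)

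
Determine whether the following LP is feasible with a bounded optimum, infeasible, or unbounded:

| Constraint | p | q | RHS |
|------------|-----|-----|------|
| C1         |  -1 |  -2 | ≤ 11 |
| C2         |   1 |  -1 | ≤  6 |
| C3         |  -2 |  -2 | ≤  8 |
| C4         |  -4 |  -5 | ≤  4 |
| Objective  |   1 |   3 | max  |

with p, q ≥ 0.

Unbounded (objective can increase without bound)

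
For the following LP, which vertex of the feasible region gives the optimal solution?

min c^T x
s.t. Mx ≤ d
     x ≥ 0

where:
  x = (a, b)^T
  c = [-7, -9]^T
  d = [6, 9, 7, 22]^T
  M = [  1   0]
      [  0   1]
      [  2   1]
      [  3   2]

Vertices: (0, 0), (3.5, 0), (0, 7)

Evaluate the objective at each vertex of the feasible region:
  z(0, 0) = 0
  z(3.5, 0) = -24.5
  z(0, 7) = -63  ←
The minimum is at a = 0, b = 7.

(0, 7)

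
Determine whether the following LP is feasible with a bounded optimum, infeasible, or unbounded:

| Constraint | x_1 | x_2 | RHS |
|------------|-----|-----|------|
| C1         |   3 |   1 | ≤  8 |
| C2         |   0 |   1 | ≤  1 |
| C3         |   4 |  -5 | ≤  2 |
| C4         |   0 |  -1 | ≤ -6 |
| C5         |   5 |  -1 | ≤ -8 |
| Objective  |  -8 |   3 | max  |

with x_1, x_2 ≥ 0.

Infeasible (no feasible solution exists)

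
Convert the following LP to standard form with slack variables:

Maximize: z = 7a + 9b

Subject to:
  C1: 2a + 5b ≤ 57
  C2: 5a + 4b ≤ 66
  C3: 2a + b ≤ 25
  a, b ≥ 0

max z = 7a + 9b

s.t.
  2a + 5b + s1 = 57
  5a + 4b + s2 = 66
  2a + b + s3 = 25
  a, b, s1, s2, s3 ≥ 0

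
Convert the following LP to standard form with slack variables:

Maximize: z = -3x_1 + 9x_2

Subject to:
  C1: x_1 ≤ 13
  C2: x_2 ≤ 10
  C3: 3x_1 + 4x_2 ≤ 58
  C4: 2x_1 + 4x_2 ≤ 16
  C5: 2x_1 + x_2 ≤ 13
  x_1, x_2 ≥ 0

max z = -3x_1 + 9x_2

s.t.
  x_1 + s1 = 13
  x_2 + s2 = 10
  3x_1 + 4x_2 + s3 = 58
  2x_1 + 4x_2 + s4 = 16
  2x_1 + x_2 + s5 = 13
  x_1, x_2, s1, s2, s3, s4, s5 ≥ 0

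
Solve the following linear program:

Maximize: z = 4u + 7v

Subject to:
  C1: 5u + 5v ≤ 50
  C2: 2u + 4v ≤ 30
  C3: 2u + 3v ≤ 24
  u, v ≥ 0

Evaluate the objective at each vertex of the feasible region:
  z(0, 0) = 0
  z(10, 0) = 40
  z(6, 4) = 52
  z(3, 6) = 54  ←
  z(0, 7.5) = 52.5
The maximum is at u = 3, v = 6.

u = 3, v = 6, z = 54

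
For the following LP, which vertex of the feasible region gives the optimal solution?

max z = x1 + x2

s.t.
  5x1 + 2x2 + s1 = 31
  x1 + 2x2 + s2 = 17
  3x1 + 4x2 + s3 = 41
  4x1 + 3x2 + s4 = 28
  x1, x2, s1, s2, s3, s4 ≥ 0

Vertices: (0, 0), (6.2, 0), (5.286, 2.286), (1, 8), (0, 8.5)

Evaluate the objective at each vertex of the feasible region:
  z(0, 0) = 0
  z(6.2, 0) = 6.2
  z(5.286, 2.286) = 7.571
  z(1, 8) = 9  ←
  z(0, 8.5) = 8.5
The maximum is at x1 = 1, x2 = 8.

(1, 8)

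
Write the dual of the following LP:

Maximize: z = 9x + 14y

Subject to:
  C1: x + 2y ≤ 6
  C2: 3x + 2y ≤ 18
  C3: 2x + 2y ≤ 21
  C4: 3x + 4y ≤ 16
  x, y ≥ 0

Primal max cᵀx s.t. Ax ≤ b, x ≥ 0  →  Dual min bᵀy s.t. Aᵀy ≥ c, y ≥ 0.

Minimize: z = 6y1 + 18y2 + 21y3 + 16y4

Subject to:
  y1 + 3y2 + 2y3 + 3y4 ≥ 9
  2y1 + 2y2 + 2y3 + 4y4 ≥ 14
  y1, y2, y3, y4 ≥ 0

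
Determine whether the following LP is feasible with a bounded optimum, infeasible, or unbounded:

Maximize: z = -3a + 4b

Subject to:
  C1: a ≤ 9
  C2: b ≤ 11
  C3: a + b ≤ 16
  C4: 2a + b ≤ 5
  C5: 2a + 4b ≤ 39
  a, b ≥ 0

Feasible with a bounded optimal solution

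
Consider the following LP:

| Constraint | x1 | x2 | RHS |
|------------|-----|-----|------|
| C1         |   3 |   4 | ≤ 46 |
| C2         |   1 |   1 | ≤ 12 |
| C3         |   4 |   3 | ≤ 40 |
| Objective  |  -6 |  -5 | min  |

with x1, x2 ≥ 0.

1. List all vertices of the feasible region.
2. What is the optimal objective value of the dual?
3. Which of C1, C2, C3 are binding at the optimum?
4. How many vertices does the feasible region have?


1. (0, 0), (10, 0), (4, 8), (2, 10), (0, 11.5)
2. -64
3. C2, C3
4. 5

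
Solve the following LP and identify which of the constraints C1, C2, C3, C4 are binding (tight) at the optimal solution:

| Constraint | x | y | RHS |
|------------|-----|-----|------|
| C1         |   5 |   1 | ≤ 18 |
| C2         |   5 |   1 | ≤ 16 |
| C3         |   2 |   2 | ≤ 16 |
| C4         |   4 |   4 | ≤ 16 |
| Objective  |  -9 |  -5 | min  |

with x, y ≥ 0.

At x = 3, y = 1, compute slack b - a·x for each constraint:
  C1: 18 − 16 = 2  (slack)
  C2: 16 − 16 = 0  (binding)
  C3: 16 − 8 = 8  (slack)
  C4: 16 − 16 = 0  (binding)

Optimal: x = 3, y = 1
Binding: C2, C4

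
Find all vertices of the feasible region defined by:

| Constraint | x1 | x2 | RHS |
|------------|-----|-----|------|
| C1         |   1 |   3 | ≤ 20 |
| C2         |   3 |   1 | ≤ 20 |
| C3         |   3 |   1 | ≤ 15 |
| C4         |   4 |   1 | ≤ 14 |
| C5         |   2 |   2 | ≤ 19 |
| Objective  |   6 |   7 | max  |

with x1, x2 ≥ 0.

(0, 0), (3.5, 0), (2, 6), (0, 6.667)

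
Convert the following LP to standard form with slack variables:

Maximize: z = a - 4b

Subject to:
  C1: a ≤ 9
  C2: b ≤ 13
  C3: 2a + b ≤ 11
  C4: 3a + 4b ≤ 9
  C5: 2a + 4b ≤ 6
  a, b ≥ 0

max z = a - 4b

s.t.
  a + s1 = 9
  b + s2 = 13
  2a + b + s3 = 11
  3a + 4b + s4 = 9
  2a + 4b + s5 = 6
  a, b, s1, s2, s3, s4, s5 ≥ 0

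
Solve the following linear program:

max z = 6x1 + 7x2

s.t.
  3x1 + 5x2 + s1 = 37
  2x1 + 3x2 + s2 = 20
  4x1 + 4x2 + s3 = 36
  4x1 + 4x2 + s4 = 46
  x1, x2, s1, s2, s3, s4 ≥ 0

Evaluate the objective at each vertex of the feasible region:
  z(0, 0) = 0
  z(9, 0) = 54
  z(7, 2) = 56  ←
  z(0, 6.667) = 46.67
The maximum is at x1 = 7, x2 = 2.

x1 = 7, x2 = 2, z = 56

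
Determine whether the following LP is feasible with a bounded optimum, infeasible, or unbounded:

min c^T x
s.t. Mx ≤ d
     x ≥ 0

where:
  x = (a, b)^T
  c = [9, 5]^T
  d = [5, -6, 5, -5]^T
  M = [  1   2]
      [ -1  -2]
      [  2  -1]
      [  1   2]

Infeasible (no feasible solution exists)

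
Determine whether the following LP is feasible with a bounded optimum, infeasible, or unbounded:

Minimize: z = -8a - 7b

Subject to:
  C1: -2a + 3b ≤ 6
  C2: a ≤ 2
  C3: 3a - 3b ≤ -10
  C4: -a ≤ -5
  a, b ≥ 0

Infeasible (no feasible solution exists)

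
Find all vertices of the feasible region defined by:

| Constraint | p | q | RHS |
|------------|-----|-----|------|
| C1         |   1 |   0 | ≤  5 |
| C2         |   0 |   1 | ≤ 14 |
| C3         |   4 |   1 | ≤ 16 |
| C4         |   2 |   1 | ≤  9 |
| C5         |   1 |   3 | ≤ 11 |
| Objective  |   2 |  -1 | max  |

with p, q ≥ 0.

(0, 0), (4, 0), (3.5, 2), (3.2, 2.6), (0, 3.667)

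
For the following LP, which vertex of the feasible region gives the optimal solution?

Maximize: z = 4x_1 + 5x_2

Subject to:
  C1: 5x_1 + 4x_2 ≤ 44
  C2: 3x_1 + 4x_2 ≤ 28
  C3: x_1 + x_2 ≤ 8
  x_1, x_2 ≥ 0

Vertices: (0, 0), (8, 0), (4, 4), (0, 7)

Evaluate the objective at each vertex of the feasible region:
  z(0, 0) = 0
  z(8, 0) = 32
  z(4, 4) = 36  ←
  z(0, 7) = 35
The maximum is at x_1 = 4, x_2 = 4.

(4, 4)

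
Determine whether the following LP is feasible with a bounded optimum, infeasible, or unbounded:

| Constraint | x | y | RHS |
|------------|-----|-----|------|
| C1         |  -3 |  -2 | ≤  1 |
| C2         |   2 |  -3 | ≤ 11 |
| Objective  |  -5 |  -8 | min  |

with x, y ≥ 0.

Unbounded (objective can decrease without bound)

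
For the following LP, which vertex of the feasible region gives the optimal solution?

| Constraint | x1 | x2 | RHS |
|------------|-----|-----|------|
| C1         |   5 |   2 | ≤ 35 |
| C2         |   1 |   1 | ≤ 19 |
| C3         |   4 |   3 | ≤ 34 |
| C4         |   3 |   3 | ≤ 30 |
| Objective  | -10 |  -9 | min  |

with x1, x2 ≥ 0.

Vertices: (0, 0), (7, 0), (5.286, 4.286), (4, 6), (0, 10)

Evaluate the objective at each vertex of the feasible region:
  z(0, 0) = 0
  z(7, 0) = -70
  z(5.286, 4.286) = -91.43
  z(4, 6) = -94  ←
  z(0, 10) = -90
The minimum is at x1 = 4, x2 = 6.

(4, 6)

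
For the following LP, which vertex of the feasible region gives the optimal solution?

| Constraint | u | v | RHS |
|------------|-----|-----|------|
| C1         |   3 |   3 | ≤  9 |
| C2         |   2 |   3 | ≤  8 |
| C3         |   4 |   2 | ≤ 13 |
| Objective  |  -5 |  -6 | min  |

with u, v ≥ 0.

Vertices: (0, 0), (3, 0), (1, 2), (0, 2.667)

Evaluate the objective at each vertex of the feasible region:
  z(0, 0) = 0
  z(3, 0) = -15
  z(1, 2) = -17  ←
  z(0, 2.667) = -16
The minimum is at u = 1, v = 2.

(1, 2)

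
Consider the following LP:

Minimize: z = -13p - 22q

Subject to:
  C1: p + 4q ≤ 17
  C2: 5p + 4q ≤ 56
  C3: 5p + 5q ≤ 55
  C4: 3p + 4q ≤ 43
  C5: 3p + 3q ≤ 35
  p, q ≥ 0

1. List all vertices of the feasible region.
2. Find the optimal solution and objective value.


1. (0, 0), (11, 0), (9, 2), (0, 4.25)
2. p = 9, q = 2, z = -161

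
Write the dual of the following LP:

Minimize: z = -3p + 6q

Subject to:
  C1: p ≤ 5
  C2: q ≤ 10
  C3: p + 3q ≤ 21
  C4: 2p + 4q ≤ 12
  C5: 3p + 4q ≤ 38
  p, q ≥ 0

Primal min cᵀx s.t. Ax ≤ b, x ≥ 0  →  Dual max −bᵀy s.t. Aᵀy ≥ −c, y ≥ 0.

Maximize: z = -5y1 - 10y2 - 21y3 - 12y4 - 38y5

Subject to:
  y1 + y3 + 2y4 + 3y5 ≥ 3
  y2 + 3y3 + 4y4 + 4y5 ≥ -6
  y1, y2, y3, y4, y5 ≥ 0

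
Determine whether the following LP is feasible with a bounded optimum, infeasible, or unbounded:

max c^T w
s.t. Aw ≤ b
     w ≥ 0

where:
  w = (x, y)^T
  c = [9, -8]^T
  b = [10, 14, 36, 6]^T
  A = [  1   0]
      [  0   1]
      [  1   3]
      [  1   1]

Feasible with a bounded optimal solution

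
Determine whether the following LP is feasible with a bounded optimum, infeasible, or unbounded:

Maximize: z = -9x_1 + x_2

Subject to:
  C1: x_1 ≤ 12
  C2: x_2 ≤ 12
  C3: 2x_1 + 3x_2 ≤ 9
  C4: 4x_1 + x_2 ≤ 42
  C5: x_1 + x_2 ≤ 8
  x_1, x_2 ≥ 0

Feasible with a bounded optimal solution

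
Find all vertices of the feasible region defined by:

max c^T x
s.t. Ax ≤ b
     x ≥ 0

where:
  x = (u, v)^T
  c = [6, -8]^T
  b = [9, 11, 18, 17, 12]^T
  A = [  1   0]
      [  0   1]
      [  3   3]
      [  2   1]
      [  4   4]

(0, 0), (3, 0), (0, 3)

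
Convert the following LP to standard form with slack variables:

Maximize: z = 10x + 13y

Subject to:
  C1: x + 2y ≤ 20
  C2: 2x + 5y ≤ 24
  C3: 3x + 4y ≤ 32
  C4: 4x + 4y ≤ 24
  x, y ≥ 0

max z = 10x + 13y

s.t.
  x + 2y + s1 = 20
  2x + 5y + s2 = 24
  3x + 4y + s3 = 32
  4x + 4y + s4 = 24
  x, y, s1, s2, s3, s4 ≥ 0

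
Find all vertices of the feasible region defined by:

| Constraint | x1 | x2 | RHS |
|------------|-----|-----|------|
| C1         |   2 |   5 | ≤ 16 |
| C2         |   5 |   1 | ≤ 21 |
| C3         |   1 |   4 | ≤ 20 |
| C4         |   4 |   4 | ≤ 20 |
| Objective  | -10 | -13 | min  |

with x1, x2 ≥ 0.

(0, 0), (4.2, 0), (4, 1), (3, 2), (0, 3.2)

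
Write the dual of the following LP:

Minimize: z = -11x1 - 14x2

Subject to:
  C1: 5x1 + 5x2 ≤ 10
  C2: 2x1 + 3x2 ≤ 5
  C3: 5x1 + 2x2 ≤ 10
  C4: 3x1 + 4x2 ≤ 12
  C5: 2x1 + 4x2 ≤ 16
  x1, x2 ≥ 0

Primal min cᵀx s.t. Ax ≤ b, x ≥ 0  →  Dual max −bᵀy s.t. Aᵀy ≥ −c, y ≥ 0.

Maximize: z = -10y1 - 5y2 - 10y3 - 12y4 - 16y5

Subject to:
  5y1 + 2y2 + 5y3 + 3y4 + 2y5 ≥ 11
  5y1 + 3y2 + 2y3 + 4y4 + 4y5 ≥ 14
  y1, y2, y3, y4, y5 ≥ 0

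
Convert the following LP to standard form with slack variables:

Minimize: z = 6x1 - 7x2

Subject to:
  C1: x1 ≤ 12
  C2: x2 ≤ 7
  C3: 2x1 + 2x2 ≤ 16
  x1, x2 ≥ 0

min z = 6x1 - 7x2

s.t.
  x1 + s1 = 12
  x2 + s2 = 7
  2x1 + 2x2 + s3 = 16
  x1, x2, s1, s2, s3 ≥ 0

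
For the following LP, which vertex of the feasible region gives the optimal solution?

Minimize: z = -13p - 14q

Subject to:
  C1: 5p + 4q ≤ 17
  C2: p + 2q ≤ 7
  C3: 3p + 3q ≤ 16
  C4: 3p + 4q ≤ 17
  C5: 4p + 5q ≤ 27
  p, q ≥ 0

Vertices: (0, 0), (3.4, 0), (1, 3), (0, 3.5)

Evaluate the objective at each vertex of the feasible region:
  z(0, 0) = 0
  z(3.4, 0) = -44.2
  z(1, 3) = -55  ←
  z(0, 3.5) = -49
The minimum is at p = 1, q = 3.

(1, 3)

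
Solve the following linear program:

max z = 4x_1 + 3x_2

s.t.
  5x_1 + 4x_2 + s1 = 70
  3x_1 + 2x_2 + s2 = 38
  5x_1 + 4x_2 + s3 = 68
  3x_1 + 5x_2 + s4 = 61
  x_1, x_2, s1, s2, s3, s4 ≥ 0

Evaluate the objective at each vertex of the feasible region:
  z(0, 0) = 0
  z(12.67, 0) = 50.67
  z(8, 7) = 53  ←
  z(7.385, 7.769) = 52.85
  z(0, 12.2) = 36.6
The maximum is at x_1 = 8, x_2 = 7.

x_1 = 8, x_2 = 7, z = 53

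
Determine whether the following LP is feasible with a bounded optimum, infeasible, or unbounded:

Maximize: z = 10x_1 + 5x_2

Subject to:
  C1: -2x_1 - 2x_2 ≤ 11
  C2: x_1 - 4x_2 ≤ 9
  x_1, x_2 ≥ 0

Unbounded (objective can increase without bound)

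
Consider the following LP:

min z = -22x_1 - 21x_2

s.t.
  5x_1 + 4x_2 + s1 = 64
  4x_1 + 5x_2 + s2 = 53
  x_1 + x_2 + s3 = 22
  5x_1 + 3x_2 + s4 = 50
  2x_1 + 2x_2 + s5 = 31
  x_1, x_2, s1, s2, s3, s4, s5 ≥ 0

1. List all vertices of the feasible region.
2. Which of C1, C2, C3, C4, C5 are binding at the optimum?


1. (0, 0), (10, 0), (7, 5), (0, 10.6)
2. C2, C4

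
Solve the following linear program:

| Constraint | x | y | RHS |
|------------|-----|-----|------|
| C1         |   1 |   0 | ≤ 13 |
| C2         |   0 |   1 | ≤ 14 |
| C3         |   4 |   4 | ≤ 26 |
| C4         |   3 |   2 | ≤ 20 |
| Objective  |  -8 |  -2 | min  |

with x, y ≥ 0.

Evaluate the objective at each vertex of the feasible region:
  z(0, 0) = 0
  z(6.5, 0) = -52  ←
  z(0, 6.5) = -13
The minimum is at x = 6.5, y = 0.

x = 6.5, y = 0, z = -52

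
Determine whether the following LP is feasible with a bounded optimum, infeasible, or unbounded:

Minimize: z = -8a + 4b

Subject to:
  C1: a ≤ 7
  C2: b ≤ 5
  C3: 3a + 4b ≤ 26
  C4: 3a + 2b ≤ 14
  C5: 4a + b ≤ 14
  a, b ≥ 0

Feasible with a bounded optimal solution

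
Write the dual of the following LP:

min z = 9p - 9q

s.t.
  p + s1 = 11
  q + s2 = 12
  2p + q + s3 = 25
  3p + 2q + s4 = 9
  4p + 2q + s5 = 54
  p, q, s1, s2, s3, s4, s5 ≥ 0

Primal min cᵀx s.t. Ax ≤ b, x ≥ 0  →  Dual max −bᵀy s.t. Aᵀy ≥ −c, y ≥ 0.

Maximize: z = -11y1 - 12y2 - 25y3 - 9y4 - 54y5

Subject to:
  y1 + 2y3 + 3y4 + 4y5 ≥ -9
  y2 + y3 + 2y4 + 2y5 ≥ 9
  y1, y2, y3, y4, y5 ≥ 0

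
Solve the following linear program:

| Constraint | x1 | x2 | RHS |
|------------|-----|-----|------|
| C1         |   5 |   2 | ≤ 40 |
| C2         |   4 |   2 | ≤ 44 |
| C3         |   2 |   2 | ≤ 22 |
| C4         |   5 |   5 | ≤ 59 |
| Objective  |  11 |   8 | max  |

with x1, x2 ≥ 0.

Evaluate the objective at each vertex of the feasible region:
  z(0, 0) = 0
  z(8, 0) = 88
  z(6, 5) = 106  ←
  z(0, 11) = 88
The maximum is at x1 = 6, x2 = 5.

x1 = 6, x2 = 5, z = 106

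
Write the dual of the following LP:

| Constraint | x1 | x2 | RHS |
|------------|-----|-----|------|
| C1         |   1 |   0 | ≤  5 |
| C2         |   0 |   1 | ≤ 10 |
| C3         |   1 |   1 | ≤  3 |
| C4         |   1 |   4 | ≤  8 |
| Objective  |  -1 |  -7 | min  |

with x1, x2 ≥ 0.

Primal min cᵀx s.t. Ax ≤ b, x ≥ 0  →  Dual max −bᵀy s.t. Aᵀy ≥ −c, y ≥ 0.

Maximize: z = -5y1 - 10y2 - 3y3 - 8y4

Subject to:
  y1 + y3 + y4 ≥ 1
  y2 + y3 + 4y4 ≥ 7
  y1, y2, y3, y4 ≥ 0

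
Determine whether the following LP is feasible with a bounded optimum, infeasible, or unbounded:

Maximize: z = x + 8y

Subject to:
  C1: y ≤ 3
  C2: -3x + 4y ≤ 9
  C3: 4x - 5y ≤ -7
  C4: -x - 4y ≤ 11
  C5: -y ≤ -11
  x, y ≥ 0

Infeasible (no feasible solution exists)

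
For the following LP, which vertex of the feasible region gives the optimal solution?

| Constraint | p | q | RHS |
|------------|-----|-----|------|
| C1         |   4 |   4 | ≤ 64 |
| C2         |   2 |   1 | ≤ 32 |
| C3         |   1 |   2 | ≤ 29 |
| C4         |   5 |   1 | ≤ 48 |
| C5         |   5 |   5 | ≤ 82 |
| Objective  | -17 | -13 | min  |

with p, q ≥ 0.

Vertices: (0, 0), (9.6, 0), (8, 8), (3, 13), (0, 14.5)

Evaluate the objective at each vertex of the feasible region:
  z(0, 0) = 0
  z(9.6, 0) = -163.2
  z(8, 8) = -240  ←
  z(3, 13) = -220
  z(0, 14.5) = -188.5
The minimum is at p = 8, q = 8.

(8, 8)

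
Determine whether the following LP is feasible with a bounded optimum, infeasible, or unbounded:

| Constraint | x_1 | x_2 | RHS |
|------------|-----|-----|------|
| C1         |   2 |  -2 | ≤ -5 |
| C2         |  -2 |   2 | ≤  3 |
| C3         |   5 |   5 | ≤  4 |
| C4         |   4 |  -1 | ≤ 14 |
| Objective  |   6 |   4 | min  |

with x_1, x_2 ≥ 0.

Infeasible (no feasible solution exists)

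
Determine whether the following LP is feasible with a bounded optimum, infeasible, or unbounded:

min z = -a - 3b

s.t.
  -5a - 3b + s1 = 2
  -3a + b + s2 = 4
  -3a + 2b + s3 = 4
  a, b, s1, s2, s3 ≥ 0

Unbounded (objective can decrease without bound)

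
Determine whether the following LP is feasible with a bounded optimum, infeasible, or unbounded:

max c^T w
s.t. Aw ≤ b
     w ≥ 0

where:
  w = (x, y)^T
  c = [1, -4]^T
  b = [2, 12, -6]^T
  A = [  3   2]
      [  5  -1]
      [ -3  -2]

Infeasible (no feasible solution exists)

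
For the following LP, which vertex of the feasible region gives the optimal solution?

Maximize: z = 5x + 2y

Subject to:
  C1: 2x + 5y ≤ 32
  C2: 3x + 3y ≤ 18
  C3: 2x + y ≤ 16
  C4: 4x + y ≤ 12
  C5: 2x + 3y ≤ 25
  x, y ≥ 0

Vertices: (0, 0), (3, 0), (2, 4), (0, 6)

Evaluate the objective at each vertex of the feasible region:
  z(0, 0) = 0
  z(3, 0) = 15
  z(2, 4) = 18  ←
  z(0, 6) = 12
The maximum is at x = 2, y = 4.

(2, 4)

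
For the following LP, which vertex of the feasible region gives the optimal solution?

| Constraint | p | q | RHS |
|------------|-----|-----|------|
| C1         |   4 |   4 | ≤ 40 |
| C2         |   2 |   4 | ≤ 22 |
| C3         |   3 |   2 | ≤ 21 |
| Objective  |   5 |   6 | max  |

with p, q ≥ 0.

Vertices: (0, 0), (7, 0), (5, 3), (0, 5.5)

Evaluate the objective at each vertex of the feasible region:
  z(0, 0) = 0
  z(7, 0) = 35
  z(5, 3) = 43  ←
  z(0, 5.5) = 33
The maximum is at p = 5, q = 3.

(5, 3)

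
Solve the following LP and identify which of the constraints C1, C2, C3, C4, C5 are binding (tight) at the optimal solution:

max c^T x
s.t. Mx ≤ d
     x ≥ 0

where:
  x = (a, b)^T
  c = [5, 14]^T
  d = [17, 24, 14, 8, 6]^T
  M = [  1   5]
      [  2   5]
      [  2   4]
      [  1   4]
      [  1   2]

At a = 4, b = 1, compute slack b - a·x for each constraint:
  C1: 17 − 9 = 8  (slack)
  C2: 24 − 13 = 11  (slack)
  C3: 14 − 12 = 2  (slack)
  C4: 8 − 8 = 0  (binding)
  C5: 6 − 6 = 0  (binding)

Optimal: a = 4, b = 1
Binding: C4, C5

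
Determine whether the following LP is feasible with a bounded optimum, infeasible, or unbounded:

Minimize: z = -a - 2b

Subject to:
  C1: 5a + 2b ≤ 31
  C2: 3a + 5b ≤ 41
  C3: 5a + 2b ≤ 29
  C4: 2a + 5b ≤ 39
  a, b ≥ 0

Feasible with a bounded optimal solution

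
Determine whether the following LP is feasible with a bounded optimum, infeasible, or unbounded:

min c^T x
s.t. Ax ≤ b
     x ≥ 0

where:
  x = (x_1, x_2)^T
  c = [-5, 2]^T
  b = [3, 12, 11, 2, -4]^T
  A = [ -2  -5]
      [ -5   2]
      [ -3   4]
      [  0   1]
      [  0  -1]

Infeasible (no feasible solution exists)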